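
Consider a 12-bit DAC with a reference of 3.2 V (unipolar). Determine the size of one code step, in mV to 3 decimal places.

0.781 mV

Full-scale span = 3.2 V.
LSB = 3.2 / 2^12 = 3.2 / 4096 = 0.00078125 V = 0.781 mV.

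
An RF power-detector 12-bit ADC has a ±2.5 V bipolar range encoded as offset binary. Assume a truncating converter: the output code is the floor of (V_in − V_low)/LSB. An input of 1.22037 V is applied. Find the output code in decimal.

code 3047

LSB = 5 V / 4096 = 1.221 mV.
(1.22037 − (−2.5)) / 0.0012207 = 3047.727 LSBs.
Floor → code 3047.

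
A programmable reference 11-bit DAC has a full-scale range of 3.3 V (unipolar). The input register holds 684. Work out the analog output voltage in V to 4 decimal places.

1.1021 V

LSB = 3.3 V / 2^11 = 1.611 mV.
V_out = 0 + 684 × 0.00161133 V = 1.10215 V.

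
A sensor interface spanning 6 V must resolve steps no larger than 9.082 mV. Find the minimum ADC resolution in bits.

Number of steps required ≥ 6 V / 9.082 mV = 660.65.
Need 2^N ≥ 660.65; 2^9 = 512, 2^10 = 1024.
Minimum N = 10.

10 bits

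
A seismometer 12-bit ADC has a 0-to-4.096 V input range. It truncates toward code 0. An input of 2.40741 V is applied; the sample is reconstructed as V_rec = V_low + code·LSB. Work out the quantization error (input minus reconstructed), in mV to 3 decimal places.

LSB = 4.096/2^12 = 1.000 mV.
Scaled input = 2407.4100 LSBs, so code = 2407.
Reconstructed: 2.407 V.
Error = 2.40741 − 2.407 = 0.00041 V = 0.410 mV.

0.410 mV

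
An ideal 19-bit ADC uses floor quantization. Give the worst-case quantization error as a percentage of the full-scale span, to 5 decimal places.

0.00019 %

Truncating → worst-case error = 1 LSB = V_FS/2^19, so 100/524288 = 0.000190735 % of full scale.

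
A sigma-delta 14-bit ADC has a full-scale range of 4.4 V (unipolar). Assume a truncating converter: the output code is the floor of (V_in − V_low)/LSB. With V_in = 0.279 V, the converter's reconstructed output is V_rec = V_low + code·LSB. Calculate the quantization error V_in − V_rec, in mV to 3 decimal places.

LSB = 4.4/2^14 = 268.55 µV.
Scaled input = 1038.8945 LSBs, so code = 1038.
Reconstructed: 0.27875977 V.
Error = 0.279 − 0.27875977 = 0.000240234 V = 0.240 mV.

0.240 mV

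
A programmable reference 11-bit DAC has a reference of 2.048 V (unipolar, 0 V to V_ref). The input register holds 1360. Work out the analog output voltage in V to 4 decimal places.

1.3600 V

LSB = 2.048 V / 2^11 = 1.000 mV.
V_out = 0 + 1360 × 0.001 V = 1.36 V.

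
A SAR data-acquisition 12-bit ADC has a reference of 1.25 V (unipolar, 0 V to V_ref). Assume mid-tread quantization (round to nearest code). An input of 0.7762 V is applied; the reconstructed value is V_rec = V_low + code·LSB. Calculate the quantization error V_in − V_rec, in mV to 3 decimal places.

0.138 mV

One LSB is 1.25 V / 4096 = 305.18 µV.
(V_in − V_low)/LSB = (0.7762 − 0)/0.000305176 = 2543.4522 → code 2543 (round).
Reconstructed: 0.77606201 V.
Error = 0.7762 − 0.77606201 = 0.000137988 V = 0.138 mV.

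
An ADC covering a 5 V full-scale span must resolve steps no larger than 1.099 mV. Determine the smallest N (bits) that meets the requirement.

13 bits

Number of steps required ≥ 5 V / 1.099 mV = 4549.59.
Need 2^N ≥ 4549.59; 2^12 = 4096, 2^13 = 8192.
Minimum N = 13.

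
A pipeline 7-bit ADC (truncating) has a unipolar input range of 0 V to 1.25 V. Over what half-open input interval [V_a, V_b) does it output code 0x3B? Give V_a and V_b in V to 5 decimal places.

LSB = 1.25/2^7 = 9.766 mV.
Code 0x3B = 59 decimal.
V_a = V_low + 59·LSB = 0.576172 V; V_b = V_low + 60·LSB = 0.585938 V.

[0.57617 V, 0.58594 V)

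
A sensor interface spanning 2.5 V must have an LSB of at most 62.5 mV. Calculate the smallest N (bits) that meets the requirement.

Number of steps required ≥ 2.5 V / 62.5 mV = 40.00.
Need 2^N ≥ 40.00; 2^5 = 32, 2^6 = 64.
Minimum N = 6.

6 bits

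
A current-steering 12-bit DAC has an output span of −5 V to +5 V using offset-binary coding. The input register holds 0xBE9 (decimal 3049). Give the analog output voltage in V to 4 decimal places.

LSB = 10 V / 2^12 = 2.441 mV.
Code 0xBE9 = 3049 decimal.
V_out = (−5) + 3049 × 0.00244141 V = 2.44385 V.

2.4438 V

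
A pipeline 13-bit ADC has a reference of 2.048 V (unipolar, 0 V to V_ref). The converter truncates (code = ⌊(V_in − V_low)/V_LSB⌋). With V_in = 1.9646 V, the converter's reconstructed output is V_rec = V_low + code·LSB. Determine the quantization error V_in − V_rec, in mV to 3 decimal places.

0.100 mV

One LSB is 2.048 V / 8192 = 250.00 µV.
(1.9646 − 0)/0.00025 = 7858.4000; ⌊·⌋ gives code 7858.
Code 7858 maps back to 0 + 7858×0.00025 V = 1.9645 V.
V_in − V_rec = 0.0001 V = 0.100 mV.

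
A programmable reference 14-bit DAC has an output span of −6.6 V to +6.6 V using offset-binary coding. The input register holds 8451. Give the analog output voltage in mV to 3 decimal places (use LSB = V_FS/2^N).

208.667 mV

LSB = 13.2 V / 2^14 = 0.806 mV.
V_out = (−6.6) + 8451 × 0.000805664 V = 0.208667 V.
= 208.667 mV.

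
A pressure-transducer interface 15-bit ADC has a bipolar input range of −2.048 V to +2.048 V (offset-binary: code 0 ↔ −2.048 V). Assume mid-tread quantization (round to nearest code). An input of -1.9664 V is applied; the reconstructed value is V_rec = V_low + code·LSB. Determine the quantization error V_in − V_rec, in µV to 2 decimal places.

Step size: 4.096 V ÷ 2^15 = 125.00 µV.
(-1.9664 − (−2.048))/0.000125 = 652.8000; round gives code 653.
Reconstructed: -1.966375 V.
V_in − V_rec = -2.5e-05 V = -25.00 µV.

-25.00 µV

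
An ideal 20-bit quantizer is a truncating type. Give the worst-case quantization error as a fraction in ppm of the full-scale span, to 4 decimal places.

0.9537 ppm

Truncating → worst-case error = 1 LSB = V_FS/2^20, so 1e+06/1048576 = 0.953674 ppm of full scale.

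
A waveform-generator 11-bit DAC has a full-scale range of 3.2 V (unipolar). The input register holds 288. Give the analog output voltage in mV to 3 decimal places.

LSB = 3.2 V / 2^11 = 1.562 mV.
V_out = 0 + 288 × 0.0015625 V = 0.45 V.
= 450.000 mV.

450.000 mV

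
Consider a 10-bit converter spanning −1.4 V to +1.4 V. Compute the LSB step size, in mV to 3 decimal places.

2.734 mV

Full-scale span = 2.8 V.
LSB = 2.8 / 2^10 = 2.8 / 1024 = 0.00273437 V = 2.734 mV.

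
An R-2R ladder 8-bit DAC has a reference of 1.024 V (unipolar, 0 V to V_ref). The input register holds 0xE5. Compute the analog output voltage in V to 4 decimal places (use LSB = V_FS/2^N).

LSB = 1.024 V / 2^8 = 4.000 mV.
Code 0xE5 = 229 decimal.
V_out = 0 + 229 × 0.004 V = 0.916 V.

0.9160 V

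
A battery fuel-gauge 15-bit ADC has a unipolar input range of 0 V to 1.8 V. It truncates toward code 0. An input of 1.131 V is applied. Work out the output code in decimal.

With 32768 levels over 1.8 V, one step is 54.93 µV.
Input sits at 20589.227 steps above V_low.
So the output code is 20589.

code 20589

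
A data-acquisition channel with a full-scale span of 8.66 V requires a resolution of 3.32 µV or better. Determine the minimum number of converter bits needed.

22 bits

Number of steps required ≥ 8.66 V / 3.32 µV = 2608433.73.
Need 2^N ≥ 2608433.73; 2^21 = 2097152, 2^22 = 4194304.
Minimum N = 22.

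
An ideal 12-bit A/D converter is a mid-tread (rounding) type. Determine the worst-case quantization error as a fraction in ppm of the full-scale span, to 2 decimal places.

Rounding → worst-case error = ½ LSB = V_FS/2^13, so 1e+06/8192 = 122.07 ppm of full scale.

122.07 ppm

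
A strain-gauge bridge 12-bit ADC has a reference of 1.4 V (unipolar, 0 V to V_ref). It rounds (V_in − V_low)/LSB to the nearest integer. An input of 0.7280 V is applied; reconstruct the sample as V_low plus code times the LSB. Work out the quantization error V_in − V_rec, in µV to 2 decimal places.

-27.34 µV

Step size: 1.4 V ÷ 2^12 = 341.80 µV.
(0.7280 − 0)/0.000341797 = 2129.9200; round gives code 2130.
V_rec = 0 + 2130·0.000341797 = 0.72802734 V.
Error = 0.7280 − 0.72802734 = -2.73438e-05 V = -27.34 µV.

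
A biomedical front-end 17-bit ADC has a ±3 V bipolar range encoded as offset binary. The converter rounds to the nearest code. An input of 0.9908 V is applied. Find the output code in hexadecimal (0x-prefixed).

Full-scale span = 6 V; LSB = 6/2^17 = 45.78 µV.
(V_in − V_low)/LSB = (0.9908 − (−3)) / 4.57764e-05 = 87180.356.
round(87180.356) = 87180.
In hexadecimal (0x-prefixed): 0x1548C.

code 0x1548C (decimal 87180)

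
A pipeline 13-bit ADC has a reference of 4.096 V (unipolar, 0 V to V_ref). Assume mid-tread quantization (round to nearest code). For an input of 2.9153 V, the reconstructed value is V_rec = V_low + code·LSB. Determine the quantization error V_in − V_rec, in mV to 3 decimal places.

-0.200 mV

LSB = 4.096/2^13 = 0.500 mV.
(V_in − V_low)/LSB = (2.9153 − 0)/0.0005 = 5830.6000 → code 5831 (round).
Reconstructed: 2.9155 V.
Error = 2.9153 − 2.9155 = -0.0002 V = -0.200 mV.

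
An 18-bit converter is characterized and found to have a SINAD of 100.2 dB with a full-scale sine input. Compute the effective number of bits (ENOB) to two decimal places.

ENOB = (SINAD − 1.76) / 6.02 = (100.2 − 1.76)/6.02 = 16.352.

16.35 bits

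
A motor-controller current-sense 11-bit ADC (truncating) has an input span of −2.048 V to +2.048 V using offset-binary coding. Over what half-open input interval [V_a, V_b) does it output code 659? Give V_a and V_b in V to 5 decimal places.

LSB = 4.096/2^11 = 2.000 mV.
V_a = V_low + 659·LSB = -0.73 V; V_b = V_low + 660·LSB = -0.728 V.

[-0.73000 V, -0.72800 V)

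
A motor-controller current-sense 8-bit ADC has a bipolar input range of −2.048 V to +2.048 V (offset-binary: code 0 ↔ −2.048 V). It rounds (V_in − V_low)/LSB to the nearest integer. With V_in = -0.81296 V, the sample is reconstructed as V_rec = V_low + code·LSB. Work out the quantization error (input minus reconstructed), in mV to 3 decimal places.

One LSB is 4.096 V / 256 = 16.000 mV.
Scaled input = 77.1900 LSBs, so code = 77.
Code 77 maps back to (−2.048) + 77×0.016 V = -0.816 V.
Difference: 0.00304 V → 3.040 mV.

3.040 mV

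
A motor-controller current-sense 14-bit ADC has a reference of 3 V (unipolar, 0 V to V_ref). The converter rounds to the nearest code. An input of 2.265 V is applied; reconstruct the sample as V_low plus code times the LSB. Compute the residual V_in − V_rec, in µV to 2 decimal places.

One LSB is 3 V / 16384 = 183.11 µV.
Scaled input = 12369.9200 LSBs, so code = 12370.
V_rec = 0 + 12370·0.000183105 = 2.2650146 V.
V_in − V_rec = -1.46484e-05 V = -14.65 µV.

-14.65 µV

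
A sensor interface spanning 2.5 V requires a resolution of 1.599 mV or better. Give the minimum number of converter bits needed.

11 bits

Number of steps required ≥ 2.5 V / 1.599 mV = 1563.48.
Need 2^N ≥ 1563.48; 2^10 = 1024, 2^11 = 2048.
Minimum N = 11.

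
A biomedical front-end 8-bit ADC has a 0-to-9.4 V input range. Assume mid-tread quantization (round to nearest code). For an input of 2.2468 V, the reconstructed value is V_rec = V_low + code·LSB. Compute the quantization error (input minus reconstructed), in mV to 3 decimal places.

Step size: 9.4 V ÷ 2^8 = 36.719 mV.
(2.2468 − 0)/0.0367188 = 61.1894; round gives code 61.
V_rec = 0 + 61·0.0367188 = 2.2398437 V.
V_in − V_rec = 0.00695625 V = 6.956 mV.

6.956 mV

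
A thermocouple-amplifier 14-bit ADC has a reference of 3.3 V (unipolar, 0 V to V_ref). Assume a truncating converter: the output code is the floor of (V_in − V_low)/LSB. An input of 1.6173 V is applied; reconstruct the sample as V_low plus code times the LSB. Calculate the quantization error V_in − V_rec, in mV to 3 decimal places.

LSB = 3.3/2^14 = 201.42 µV.
Scaled input = 8029.6495 LSBs, so code = 8029.
Reconstructed: 1.6171692 V.
Error = 1.6173 − 1.6171692 = 0.000130811 V = 0.131 mV.

0.131 mV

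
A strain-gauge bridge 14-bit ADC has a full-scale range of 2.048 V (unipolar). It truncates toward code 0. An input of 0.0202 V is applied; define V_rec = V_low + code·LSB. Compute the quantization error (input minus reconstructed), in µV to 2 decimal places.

Step size: 2.048 V ÷ 2^14 = 125.00 µV.
(V_in − V_low)/LSB = (0.0202 − 0)/0.000125 = 161.6000 → code 161 (floor).
Reconstructed: 0.020125 V.
V_in − V_rec = 7.5e-05 V = 75.00 µV.

75.00 µV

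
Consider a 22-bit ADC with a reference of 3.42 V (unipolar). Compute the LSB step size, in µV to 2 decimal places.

Full-scale span = 3.42 V.
LSB = 3.42 / 2^22 = 3.42 / 4194304 = 8.15392e-07 V = 0.82 µV.

0.82 µV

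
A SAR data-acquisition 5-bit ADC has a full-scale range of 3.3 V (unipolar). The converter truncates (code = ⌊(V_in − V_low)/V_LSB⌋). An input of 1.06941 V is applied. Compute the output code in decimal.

code 10

LSB = 3.3 V / 32 = 103.125 mV.
(1.06941 − 0) / 0.103125 = 10.370 LSBs.
Floor → code 10.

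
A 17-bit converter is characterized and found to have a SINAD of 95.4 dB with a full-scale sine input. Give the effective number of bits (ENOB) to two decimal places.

ENOB = (SINAD − 1.76) / 6.02 = (95.4 − 1.76)/6.02 = 15.555.

15.55 bits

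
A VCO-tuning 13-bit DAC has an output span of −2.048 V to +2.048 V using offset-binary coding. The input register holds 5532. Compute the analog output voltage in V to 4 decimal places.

0.7180 V

LSB = 4.096 V / 2^13 = 0.500 mV.
V_out = (−2.048) + 5532 × 0.0005 V = 0.718 V.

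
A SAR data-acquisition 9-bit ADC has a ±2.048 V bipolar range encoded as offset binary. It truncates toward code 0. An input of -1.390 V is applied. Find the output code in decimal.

LSB = 4.096 V / 512 = 8.000 mV.
Input sits at 82.250 steps above V_low.
So the output code is 82.

code 82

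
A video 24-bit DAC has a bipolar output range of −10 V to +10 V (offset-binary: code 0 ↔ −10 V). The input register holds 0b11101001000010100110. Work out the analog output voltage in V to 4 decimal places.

-8.8621 V

LSB = 20 V / 2^24 = 1.19 µV.
Code 0b11101001000010100110 = 954534 decimal.
V_out = (−10) + 954534 × 1.19209e-06 V = -8.86211 V.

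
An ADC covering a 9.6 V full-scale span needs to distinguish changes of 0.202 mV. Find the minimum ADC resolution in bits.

16 bits

Number of steps required ≥ 9.6 V / 0.202 mV = 47524.75.
Need 2^N ≥ 47524.75; 2^15 = 32768, 2^16 = 65536.
Minimum N = 16.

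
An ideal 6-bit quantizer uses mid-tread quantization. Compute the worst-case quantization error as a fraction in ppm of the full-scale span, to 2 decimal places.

Rounding → worst-case error = ½ LSB = V_FS/2^7, so 1e+06/128 = 7812.5 ppm of full scale.

7812.50 ppm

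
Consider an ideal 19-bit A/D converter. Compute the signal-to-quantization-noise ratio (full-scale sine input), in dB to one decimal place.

116.1 dB

SNR ≈ 6.02·N + 1.76 dB = 6.02·19 + 1.76 = 116.14 dB.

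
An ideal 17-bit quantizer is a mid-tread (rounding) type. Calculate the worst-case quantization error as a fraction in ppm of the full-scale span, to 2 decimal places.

Rounding → worst-case error = ½ LSB = V_FS/2^18, so 1e+06/262144 = 3.8147 ppm of full scale.

3.81 ppm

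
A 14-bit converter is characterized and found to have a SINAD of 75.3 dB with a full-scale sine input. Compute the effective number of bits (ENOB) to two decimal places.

12.22 bits

ENOB = (SINAD − 1.76) / 6.02 = (75.3 − 1.76)/6.02 = 12.216.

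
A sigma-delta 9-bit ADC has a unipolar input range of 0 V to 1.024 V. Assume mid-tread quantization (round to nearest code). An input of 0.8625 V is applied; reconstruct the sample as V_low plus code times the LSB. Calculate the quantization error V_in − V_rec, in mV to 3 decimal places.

0.500 mV

One LSB is 1.024 V / 512 = 2.000 mV.
Scaled input = 431.2500 LSBs, so code = 431.
Code 431 maps back to 0 + 431×0.002 V = 0.862 V.
Error = 0.8625 − 0.862 = 0.0005 V = 0.500 mV.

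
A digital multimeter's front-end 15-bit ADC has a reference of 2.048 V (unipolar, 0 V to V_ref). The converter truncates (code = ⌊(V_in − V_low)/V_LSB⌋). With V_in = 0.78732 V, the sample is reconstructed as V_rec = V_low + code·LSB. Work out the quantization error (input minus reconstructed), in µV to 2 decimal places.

7.50 µV

Step size: 2.048 V ÷ 2^15 = 62.50 µV.
(V_in − V_low)/LSB = (0.78732 − 0)/6.25e-05 = 12597.1200 → code 12597 (floor).
V_rec = 0 + 12597·6.25e-05 = 0.7873125 V.
V_in − V_rec = 7.5e-06 V = 7.50 µV.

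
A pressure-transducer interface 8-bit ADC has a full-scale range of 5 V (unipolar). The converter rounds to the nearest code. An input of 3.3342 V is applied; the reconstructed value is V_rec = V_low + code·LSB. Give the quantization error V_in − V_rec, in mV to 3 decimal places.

LSB = 5/2^8 = 19.531 mV.
(3.3342 − 0)/0.0195312 = 170.7110; round gives code 171.
Code 171 maps back to 0 + 171×0.0195312 V = 3.3398438 V.
V_in − V_rec = -0.00564375 V = -5.644 mV.

-5.644 mV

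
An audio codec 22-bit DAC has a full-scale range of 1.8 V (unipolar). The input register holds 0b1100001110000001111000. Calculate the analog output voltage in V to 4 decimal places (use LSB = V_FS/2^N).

LSB = 1.8 V / 2^22 = 0.43 µV.
Code 0b1100001110000001111000 = 3203192 decimal.
V_out = 0 + 3203192 × 4.29153e-07 V = 1.37466 V.

1.3747 V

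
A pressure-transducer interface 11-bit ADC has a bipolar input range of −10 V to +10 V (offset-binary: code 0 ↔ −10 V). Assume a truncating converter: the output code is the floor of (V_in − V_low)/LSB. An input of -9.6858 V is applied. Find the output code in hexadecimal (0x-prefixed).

LSB = 20 V / 2048 = 9.766 mV.
(V_in − V_low)/LSB = (-9.6858 − (−10)) / 0.00976562 = 32.174.
So the output code is 32.
In hexadecimal (0x-prefixed): 0x20.

code 0x20 (decimal 32)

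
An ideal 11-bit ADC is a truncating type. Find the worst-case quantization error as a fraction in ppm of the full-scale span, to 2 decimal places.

488.28 ppm

Truncating → worst-case error = 1 LSB = V_FS/2^11, so 1e+06/2048 = 488.281 ppm of full scale.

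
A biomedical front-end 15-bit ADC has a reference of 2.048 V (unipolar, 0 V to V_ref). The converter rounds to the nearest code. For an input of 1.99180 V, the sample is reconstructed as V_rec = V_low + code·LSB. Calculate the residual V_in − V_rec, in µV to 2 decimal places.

One LSB is 2.048 V / 32768 = 62.50 µV.
Scaled input = 31868.8000 LSBs, so code = 31869.
Reconstructed: 1.9918125 V.
V_in − V_rec = -1.25e-05 V = -12.50 µV.

-12.50 µV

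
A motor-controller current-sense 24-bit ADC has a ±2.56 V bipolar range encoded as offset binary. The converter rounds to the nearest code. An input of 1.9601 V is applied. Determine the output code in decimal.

Full-scale span = 5.12 V; LSB = 5.12/2^24 = 0.31 µV.
(1.9601 − (−2.56)) / 3.05176e-07 = 14811463.680 LSBs.
So the output code is 14811464.

code 14811464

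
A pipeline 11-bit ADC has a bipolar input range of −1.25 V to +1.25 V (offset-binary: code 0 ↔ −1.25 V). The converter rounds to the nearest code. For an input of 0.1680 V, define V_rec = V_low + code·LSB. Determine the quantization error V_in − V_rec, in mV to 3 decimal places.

One LSB is 2.5 V / 2048 = 1.221 mV.
(0.1680 − (−1.25))/0.0012207 = 1161.6256; round gives code 1162.
Code 1162 maps back to (−1.25) + 1162×0.0012207 V = 0.16845703 V.
Difference: -0.000457031 V → -0.457 mV.

-0.457 mV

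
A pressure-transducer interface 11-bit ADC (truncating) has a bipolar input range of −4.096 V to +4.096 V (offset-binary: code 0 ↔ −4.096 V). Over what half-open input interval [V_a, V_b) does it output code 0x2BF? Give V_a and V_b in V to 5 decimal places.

LSB = 8.192/2^11 = 4.000 mV.
Code 0x2BF = 703 decimal.
V_a = V_low + 703·LSB = -1.284 V; V_b = V_low + 704·LSB = -1.28 V.

[-1.28400 V, -1.28000 V)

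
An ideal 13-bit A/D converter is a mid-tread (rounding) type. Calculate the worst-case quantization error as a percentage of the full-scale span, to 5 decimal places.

Rounding → worst-case error = ½ LSB = V_FS/2^14, so 100/16384 = 0.00610352 % of full scale.

0.00610 %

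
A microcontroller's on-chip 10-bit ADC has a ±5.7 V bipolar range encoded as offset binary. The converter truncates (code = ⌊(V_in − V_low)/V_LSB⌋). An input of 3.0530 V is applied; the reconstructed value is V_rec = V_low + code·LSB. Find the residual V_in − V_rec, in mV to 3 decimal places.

LSB = 11.4/2^10 = 11.133 mV.
(V_in − V_low)/LSB = (3.0530 − (−5.7))/0.0111328 = 786.2344 → code 786 (floor).
V_rec = (−5.7) + 786·0.0111328 = 3.0503906 V.
Error = 3.0530 − 3.0503906 = 0.00260938 V = 2.609 mV.

2.609 mV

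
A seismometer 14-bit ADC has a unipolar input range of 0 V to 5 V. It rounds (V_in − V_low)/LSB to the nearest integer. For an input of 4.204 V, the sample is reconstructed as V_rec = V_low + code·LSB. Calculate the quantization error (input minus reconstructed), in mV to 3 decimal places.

-0.102 mV

One LSB is 5 V / 16384 = 305.18 µV.
Scaled input = 13775.6672 LSBs, so code = 13776.
V_rec = 0 + 13776·0.000305176 = 4.2041016 V.
Difference: -0.000101562 V → -0.102 mV.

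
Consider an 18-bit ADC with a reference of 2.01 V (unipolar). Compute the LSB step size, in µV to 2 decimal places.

7.67 µV

Full-scale span = 2.01 V.
LSB = 2.01 / 2^18 = 2.01 / 262144 = 7.66754e-06 V = 7.67 µV.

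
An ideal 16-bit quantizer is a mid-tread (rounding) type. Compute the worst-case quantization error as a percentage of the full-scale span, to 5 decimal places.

Rounding → worst-case error = ½ LSB = V_FS/2^17, so 100/131072 = 0.000762939 % of full scale.

0.00076 %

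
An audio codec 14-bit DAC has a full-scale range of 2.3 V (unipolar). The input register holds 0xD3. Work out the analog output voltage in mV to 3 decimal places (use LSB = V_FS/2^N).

LSB = 2.3 V / 2^14 = 140.38 µV.
Code 0xD3 = 211 decimal.
V_out = 0 + 211 × 0.000140381 V = 0.0296204 V.
= 29.620 mV.

29.620 mV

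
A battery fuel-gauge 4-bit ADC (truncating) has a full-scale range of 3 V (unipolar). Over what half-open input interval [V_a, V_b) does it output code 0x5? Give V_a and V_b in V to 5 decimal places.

[0.93750 V, 1.12500 V)

LSB = 3/2^4 = 187.500 mV.
Code 0x5 = 5 decimal.
V_a = V_low + 5·LSB = 0.9375 V; V_b = V_low + 6·LSB = 1.125 V.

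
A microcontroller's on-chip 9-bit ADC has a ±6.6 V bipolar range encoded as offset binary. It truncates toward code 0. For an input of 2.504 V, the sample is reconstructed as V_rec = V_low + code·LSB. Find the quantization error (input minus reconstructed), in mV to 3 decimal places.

One LSB is 13.2 V / 512 = 25.781 mV.
Scaled input = 353.1248 LSBs, so code = 353.
Reconstructed: 2.5007813 V.
Error = 2.504 − 2.5007813 = 0.00321875 V = 3.219 mV.

3.219 mV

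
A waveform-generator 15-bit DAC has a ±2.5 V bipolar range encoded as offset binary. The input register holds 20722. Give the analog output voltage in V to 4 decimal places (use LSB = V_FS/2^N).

0.6619 V

LSB = 5 V / 2^15 = 152.59 µV.
V_out = (−2.5) + 20722 × 0.000152588 V = 0.661926 V.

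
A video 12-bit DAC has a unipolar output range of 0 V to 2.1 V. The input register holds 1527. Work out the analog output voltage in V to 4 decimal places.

0.7829 V

LSB = 2.1 V / 2^12 = 0.513 mV.
V_out = 0 + 1527 × 0.000512695 V = 0.782886 V.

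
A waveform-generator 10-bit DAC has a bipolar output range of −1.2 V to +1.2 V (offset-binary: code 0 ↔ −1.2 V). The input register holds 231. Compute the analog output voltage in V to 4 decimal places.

-0.6586 V

LSB = 2.4 V / 2^10 = 2.344 mV.
V_out = (−1.2) + 231 × 0.00234375 V = -0.658594 V.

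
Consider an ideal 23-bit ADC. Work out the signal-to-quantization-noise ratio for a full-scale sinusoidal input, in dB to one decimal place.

140.2 dB

SNR ≈ 6.02·N + 1.76 dB = 6.02·23 + 1.76 = 140.22 dB.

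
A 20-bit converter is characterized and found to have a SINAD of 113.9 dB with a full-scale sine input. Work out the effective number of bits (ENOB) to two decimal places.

ENOB = (SINAD − 1.76) / 6.02 = (113.9 − 1.76)/6.02 = 18.628.

18.63 bits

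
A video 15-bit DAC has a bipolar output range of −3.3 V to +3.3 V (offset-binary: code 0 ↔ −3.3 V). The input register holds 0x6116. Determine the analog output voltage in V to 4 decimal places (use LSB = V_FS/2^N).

LSB = 6.6 V / 2^15 = 201.42 µV.
Code 0x6116 = 24854 decimal.
V_out = (−3.3) + 24854 × 0.000201416 V = 1.70599 V.

1.7060 V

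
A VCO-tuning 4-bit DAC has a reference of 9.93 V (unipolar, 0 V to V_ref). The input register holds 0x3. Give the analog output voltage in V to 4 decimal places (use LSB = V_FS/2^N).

1.8619 V

LSB = 9.93 V / 2^4 = 0.6206 V.
Code 0x3 = 3 decimal.
V_out = 0 + 3 × 0.620625 V = 1.86187 V.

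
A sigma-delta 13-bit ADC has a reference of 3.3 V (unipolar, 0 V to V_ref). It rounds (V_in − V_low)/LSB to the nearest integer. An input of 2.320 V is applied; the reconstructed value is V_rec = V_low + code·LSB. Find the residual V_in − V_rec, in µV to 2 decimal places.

One LSB is 3.3 V / 8192 = 402.83 µV.
Scaled input = 5759.2242 LSBs, so code = 5759.
Reconstructed: 2.3199097 V.
Difference: 9.0332e-05 V → 90.33 µV.

90.33 µV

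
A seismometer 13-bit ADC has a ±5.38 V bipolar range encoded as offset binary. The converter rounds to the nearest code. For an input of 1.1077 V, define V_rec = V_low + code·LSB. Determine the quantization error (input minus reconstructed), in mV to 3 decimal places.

0.439 mV

Step size: 10.76 V ÷ 2^13 = 1.313 mV.
Scaled input = 4939.3344 LSBs, so code = 4939.
V_rec = (−5.38) + 4939·0.00131348 = 1.1072607 V.
Difference: 0.000439258 V → 0.439 mV.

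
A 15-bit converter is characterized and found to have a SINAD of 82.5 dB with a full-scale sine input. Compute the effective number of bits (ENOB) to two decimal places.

ENOB = (SINAD − 1.76) / 6.02 = (82.5 − 1.76)/6.02 = 13.412.

13.41 bits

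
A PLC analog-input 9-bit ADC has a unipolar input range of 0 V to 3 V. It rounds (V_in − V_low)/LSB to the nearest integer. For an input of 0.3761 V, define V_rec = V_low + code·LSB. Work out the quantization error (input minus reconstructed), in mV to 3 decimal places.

1.100 mV

Step size: 3 V ÷ 2^9 = 5.859 mV.
Scaled input = 64.1877 LSBs, so code = 64.
Code 64 maps back to 0 + 64×0.00585938 V = 0.375 V.
V_in − V_rec = 0.0011 V = 1.100 mV.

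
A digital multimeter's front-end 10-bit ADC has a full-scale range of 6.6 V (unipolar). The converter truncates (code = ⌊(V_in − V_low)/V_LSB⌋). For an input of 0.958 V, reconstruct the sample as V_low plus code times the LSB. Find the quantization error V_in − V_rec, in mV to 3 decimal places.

4.094 mV

One LSB is 6.6 V / 1024 = 6.445 mV.
(V_in − V_low)/LSB = (0.958 − 0)/0.00644531 = 148.6352 → code 148 (floor).
Code 148 maps back to 0 + 148×0.00644531 V = 0.95390625 V.
V_in − V_rec = 0.00409375 V = 4.094 mV.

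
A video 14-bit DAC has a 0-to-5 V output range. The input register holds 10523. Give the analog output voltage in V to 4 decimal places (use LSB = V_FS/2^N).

3.2114 V

LSB = 5 V / 2^14 = 305.18 µV.
V_out = 0 + 10523 × 0.000305176 V = 3.21136 V.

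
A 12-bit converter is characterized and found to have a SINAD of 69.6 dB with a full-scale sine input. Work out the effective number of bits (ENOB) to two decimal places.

11.27 bits

ENOB = (SINAD − 1.76) / 6.02 = (69.6 − 1.76)/6.02 = 11.269.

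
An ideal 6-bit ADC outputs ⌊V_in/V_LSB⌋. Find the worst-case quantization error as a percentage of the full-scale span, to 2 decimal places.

Truncating → worst-case error = 1 LSB = V_FS/2^6, so 100/64 = 1.5625 % of full scale.

1.56 %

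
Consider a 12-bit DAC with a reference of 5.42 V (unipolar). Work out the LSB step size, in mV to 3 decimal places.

1.323 mV

Full-scale span = 5.42 V.
LSB = 5.42 / 2^12 = 5.42 / 4096 = 0.00132324 V = 1.323 mV.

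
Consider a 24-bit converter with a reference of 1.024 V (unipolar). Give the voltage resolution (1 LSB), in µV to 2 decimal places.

0.06 µV

Full-scale span = 1.024 V.
LSB = 1.024 / 2^24 = 1.024 / 16777216 = 6.10352e-08 V = 0.06 µV.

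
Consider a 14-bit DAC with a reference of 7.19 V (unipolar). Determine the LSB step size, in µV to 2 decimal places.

Full-scale span = 7.19 V.
LSB = 7.19 / 2^14 = 7.19 / 16384 = 0.000438843 V = 438.84 µV.

438.84 µV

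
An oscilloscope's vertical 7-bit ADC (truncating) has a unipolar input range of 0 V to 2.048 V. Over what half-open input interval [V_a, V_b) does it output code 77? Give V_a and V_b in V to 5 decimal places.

LSB = 2.048/2^7 = 16.000 mV.
V_a = V_low + 77·LSB = 1.232 V; V_b = V_low + 78·LSB = 1.248 V.

[1.23200 V, 1.24800 V)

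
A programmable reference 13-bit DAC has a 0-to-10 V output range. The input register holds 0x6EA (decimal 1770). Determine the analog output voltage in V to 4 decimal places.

2.1606 V

LSB = 10 V / 2^13 = 1.221 mV.
Code 0x6EA = 1770 decimal.
V_out = 0 + 1770 × 0.0012207 V = 2.16064 V.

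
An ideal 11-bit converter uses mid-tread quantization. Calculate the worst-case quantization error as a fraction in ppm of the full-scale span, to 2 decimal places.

Rounding → worst-case error = ½ LSB = V_FS/2^12, so 1e+06/4096 = 244.141 ppm of full scale.

244.14 ppm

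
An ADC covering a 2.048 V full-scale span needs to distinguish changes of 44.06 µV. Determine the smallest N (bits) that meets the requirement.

16 bits

Number of steps required ≥ 2.048 V / 44.06 µV = 46482.07.
Need 2^N ≥ 46482.07; 2^15 = 32768, 2^16 = 65536.
Minimum N = 16.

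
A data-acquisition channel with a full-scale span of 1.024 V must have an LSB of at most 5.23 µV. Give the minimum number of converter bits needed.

18 bits

Number of steps required ≥ 1.024 V / 5.23 µV = 195793.50.
Need 2^N ≥ 195793.50; 2^17 = 131072, 2^18 = 262144.
Minimum N = 18.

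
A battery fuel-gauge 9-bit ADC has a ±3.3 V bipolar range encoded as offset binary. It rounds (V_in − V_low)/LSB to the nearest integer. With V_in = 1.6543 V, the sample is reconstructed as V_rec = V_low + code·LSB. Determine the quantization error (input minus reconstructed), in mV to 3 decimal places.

LSB = 6.6/2^9 = 12.891 mV.
Scaled input = 384.3336 LSBs, so code = 384.
Reconstructed: 1.65 V.
Error = 1.6543 − 1.65 = 0.0043 V = 4.300 mV.

4.300 mV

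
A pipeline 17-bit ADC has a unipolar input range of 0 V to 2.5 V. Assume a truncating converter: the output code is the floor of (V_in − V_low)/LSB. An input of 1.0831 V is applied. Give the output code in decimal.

code 56785

With 131072 levels over 2.5 V, one step is 19.07 µV.
(V_in − V_low)/LSB = (1.0831 − 0) / 1.90735e-05 = 56785.633.
Floor → code 56785.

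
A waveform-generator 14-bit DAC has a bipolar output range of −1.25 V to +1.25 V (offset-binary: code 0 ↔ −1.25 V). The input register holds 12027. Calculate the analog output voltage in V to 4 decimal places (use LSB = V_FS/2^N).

0.5852 V

LSB = 2.5 V / 2^14 = 152.59 µV.
V_out = (−1.25) + 12027 × 0.000152588 V = 0.585175 V.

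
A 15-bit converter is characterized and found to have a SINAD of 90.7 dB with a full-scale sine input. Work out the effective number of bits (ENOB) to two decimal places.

14.77 bits

ENOB = (SINAD − 1.76) / 6.02 = (90.7 − 1.76)/6.02 = 14.774.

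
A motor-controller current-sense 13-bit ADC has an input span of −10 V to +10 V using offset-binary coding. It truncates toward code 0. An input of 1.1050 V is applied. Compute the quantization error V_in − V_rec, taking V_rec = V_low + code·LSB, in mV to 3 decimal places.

One LSB is 20 V / 8192 = 2.441 mV.
(V_in − V_low)/LSB = (1.1050 − (−10))/0.00244141 = 4548.6080 → code 4548 (floor).
V_rec = (−10) + 4548·0.00244141 = 1.1035156 V.
V_in − V_rec = 0.00148438 V = 1.484 mV.

1.484 mV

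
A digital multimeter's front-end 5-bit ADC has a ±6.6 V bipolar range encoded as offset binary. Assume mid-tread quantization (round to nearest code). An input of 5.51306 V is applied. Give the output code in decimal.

With 32 levels over 13.2 V, one step is 412.500 mV.
Input sits at 29.365 steps above V_low.
So the output code is 29.

code 29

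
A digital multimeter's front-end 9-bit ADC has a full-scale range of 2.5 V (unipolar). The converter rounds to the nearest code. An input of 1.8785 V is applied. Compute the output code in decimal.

code 385

LSB = 2.5 V / 512 = 4.883 mV.
(1.8785 − 0) / 0.00488281 = 384.717 LSBs.
So the output code is 385.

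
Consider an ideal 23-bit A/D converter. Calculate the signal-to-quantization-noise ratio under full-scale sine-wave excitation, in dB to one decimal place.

140.2 dB

SNR ≈ 6.02·N + 1.76 dB = 6.02·23 + 1.76 = 140.22 dB.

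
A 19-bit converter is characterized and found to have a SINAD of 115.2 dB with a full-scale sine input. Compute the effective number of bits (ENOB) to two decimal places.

18.84 bits

ENOB = (SINAD − 1.76) / 6.02 = (115.2 − 1.76)/6.02 = 18.844.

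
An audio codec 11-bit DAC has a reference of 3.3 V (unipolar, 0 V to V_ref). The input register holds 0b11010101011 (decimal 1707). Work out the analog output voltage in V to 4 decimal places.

LSB = 3.3 V / 2^11 = 1.611 mV.
Code 0b11010101011 = 1707 decimal.
V_out = 0 + 1707 × 0.00161133 V = 2.75054 V.

2.7505 V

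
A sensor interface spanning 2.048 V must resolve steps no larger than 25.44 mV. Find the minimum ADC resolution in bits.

Number of steps required ≥ 2.048 V / 25.44 mV = 80.50.
Need 2^N ≥ 80.50; 2^6 = 64, 2^7 = 128.
Minimum N = 7.

7 bits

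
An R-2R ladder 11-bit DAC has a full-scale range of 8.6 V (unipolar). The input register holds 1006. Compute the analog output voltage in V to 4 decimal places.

LSB = 8.6 V / 2^11 = 4.199 mV.
V_out = 0 + 1006 × 0.00419922 V = 4.22441 V.

4.2244 V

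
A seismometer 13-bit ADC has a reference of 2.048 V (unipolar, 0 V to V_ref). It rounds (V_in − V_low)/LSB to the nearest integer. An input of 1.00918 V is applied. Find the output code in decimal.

With 8192 levels over 2.048 V, one step is 250.00 µV.
(1.00918 − 0) / 0.00025 = 4036.720 LSBs.
Round → code 4037.

code 4037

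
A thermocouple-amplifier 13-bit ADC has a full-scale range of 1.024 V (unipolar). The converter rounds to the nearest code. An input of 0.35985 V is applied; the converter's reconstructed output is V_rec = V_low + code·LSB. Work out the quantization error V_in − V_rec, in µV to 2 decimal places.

-25.00 µV

Step size: 1.024 V ÷ 2^13 = 125.00 µV.
Scaled input = 2878.8000 LSBs, so code = 2879.
Code 2879 maps back to 0 + 2879×0.000125 V = 0.359875 V.
Difference: -2.5e-05 V → -25.00 µV.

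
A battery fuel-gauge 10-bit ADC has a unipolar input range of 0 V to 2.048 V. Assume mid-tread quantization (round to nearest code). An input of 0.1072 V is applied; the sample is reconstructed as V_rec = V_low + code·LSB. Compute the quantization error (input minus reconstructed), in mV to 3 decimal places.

LSB = 2.048/2^10 = 2.000 mV.
(V_in − V_low)/LSB = (0.1072 − 0)/0.002 = 53.6000 → code 54 (round).
Code 54 maps back to 0 + 54×0.002 V = 0.108 V.
Difference: -0.0008 V → -0.800 mV.

-0.800 mV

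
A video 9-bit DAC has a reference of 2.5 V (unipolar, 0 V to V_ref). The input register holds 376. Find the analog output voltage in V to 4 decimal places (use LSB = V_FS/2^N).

1.8359 V

LSB = 2.5 V / 2^9 = 4.883 mV.
V_out = 0 + 376 × 0.00488281 V = 1.83594 V.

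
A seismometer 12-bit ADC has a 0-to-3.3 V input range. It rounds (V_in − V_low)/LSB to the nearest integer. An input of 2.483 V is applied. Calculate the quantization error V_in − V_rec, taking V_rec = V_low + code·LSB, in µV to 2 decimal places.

LSB = 3.3/2^12 = 0.806 mV.
(2.483 − 0)/0.000805664 = 3081.9297; round gives code 3082.
Code 3082 maps back to 0 + 3082×0.000805664 V = 2.4830566 V.
Difference: -5.66406e-05 V → -56.64 µV.

-56.64 µV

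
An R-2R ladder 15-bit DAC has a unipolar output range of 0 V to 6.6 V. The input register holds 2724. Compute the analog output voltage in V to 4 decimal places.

0.5487 V

LSB = 6.6 V / 2^15 = 201.42 µV.
V_out = 0 + 2724 × 0.000201416 V = 0.548657 V.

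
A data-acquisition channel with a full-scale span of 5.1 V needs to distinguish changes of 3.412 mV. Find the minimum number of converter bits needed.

11 bits

Number of steps required ≥ 5.1 V / 3.412 mV = 1494.72.
Need 2^N ≥ 1494.72; 2^10 = 1024, 2^11 = 2048.
Minimum N = 11.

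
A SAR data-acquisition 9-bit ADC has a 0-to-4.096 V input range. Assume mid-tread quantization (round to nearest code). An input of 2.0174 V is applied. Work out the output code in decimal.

code 252

With 512 levels over 4.096 V, one step is 8.000 mV.
Input sits at 252.175 steps above V_low.
round(252.175) = 252.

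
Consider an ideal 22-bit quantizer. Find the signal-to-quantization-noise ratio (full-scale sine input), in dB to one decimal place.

SNR ≈ 6.02·N + 1.76 dB = 6.02·22 + 1.76 = 134.20 dB.

134.2 dB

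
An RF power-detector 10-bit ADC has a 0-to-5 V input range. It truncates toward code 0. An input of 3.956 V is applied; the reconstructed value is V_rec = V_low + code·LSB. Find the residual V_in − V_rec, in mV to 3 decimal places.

0.922 mV

Step size: 5 V ÷ 2^10 = 4.883 mV.
(3.956 − 0)/0.00488281 = 810.1888; ⌊·⌋ gives code 810.
Code 810 maps back to 0 + 810×0.00488281 V = 3.9550781 V.
Difference: 0.000921875 V → 0.922 mV.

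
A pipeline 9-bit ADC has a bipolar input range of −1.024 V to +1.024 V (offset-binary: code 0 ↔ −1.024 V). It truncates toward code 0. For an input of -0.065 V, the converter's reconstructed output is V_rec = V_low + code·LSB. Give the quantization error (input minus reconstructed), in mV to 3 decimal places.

One LSB is 2.048 V / 512 = 4.000 mV.
Scaled input = 239.7500 LSBs, so code = 239.
V_rec = (−1.024) + 239·0.004 = -0.068 V.
V_in − V_rec = 0.003 V = 3.000 mV.

3.000 mV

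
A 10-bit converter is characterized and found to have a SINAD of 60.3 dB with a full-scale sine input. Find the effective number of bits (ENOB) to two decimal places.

ENOB = (SINAD − 1.76) / 6.02 = (60.3 − 1.76)/6.02 = 9.724.

9.72 bits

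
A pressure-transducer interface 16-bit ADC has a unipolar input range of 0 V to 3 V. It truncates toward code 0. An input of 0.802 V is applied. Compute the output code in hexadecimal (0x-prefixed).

LSB = 3 V / 65536 = 45.78 µV.
Input sits at 17519.957 steps above V_low.
Floor → code 17519.
In hexadecimal (0x-prefixed): 0x446F.

code 0x446F (decimal 17519)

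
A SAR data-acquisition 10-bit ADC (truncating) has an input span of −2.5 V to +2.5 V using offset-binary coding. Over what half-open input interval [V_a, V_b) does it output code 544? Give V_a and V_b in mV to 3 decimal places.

[156.250 mV, 161.133 mV)

LSB = 5/2^10 = 4.883 mV.
V_a = V_low + 544·LSB = 0.15625 V; V_b = V_low + 545·LSB = 0.161133 V.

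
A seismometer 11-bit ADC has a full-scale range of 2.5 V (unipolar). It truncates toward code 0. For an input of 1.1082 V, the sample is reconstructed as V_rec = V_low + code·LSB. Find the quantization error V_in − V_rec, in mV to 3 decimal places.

LSB = 2.5/2^11 = 1.221 mV.
(V_in − V_low)/LSB = (1.1082 − 0)/0.0012207 = 907.8374 → code 907 (floor).
V_rec = 0 + 907·0.0012207 = 1.1071777 V.
V_in − V_rec = 0.00102227 V = 1.022 mV.

1.022 mV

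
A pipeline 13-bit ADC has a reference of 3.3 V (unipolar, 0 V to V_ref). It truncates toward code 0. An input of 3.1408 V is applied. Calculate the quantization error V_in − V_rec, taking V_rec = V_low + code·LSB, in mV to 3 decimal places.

0.321 mV

One LSB is 3.3 V / 8192 = 402.83 µV.
(V_in − V_low)/LSB = (3.1408 − 0)/0.000402832 = 7796.7981 → code 7796 (floor).
V_rec = 0 + 7796·0.000402832 = 3.1404785 V.
V_in − V_rec = 0.000321484 V = 0.321 mV.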